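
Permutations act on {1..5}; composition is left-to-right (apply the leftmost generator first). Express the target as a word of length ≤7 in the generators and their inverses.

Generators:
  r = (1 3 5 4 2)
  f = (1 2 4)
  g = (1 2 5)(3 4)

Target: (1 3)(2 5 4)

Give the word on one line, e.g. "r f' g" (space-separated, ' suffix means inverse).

  after g': (1 5 2)(3 4)
  after f': (1 5)(2 4 3)
  after r': (1 3 4)(2 5)
  after f': (1 3 2 5)
  after f': (1 3)(2 5 4)

g' f' r' f' f'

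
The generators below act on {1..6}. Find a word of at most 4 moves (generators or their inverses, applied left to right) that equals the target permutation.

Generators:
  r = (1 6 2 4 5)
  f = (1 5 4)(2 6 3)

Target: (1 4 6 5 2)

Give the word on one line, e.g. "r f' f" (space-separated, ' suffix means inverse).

r' r'

  after r': (1 5 4 2 6)
  after r': (1 4 6 5 2)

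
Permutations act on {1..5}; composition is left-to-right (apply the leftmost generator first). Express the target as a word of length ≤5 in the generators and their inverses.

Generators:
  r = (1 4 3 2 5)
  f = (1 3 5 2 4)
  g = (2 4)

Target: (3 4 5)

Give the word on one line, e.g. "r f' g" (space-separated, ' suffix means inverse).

r f' g r' g

  after r: (1 4 3 2 5)
  after f': (1 2 3 5 4)
  after g: (1 4)(2 3 5)
  after r': (2 4 5 3)
  after g: (3 4 5)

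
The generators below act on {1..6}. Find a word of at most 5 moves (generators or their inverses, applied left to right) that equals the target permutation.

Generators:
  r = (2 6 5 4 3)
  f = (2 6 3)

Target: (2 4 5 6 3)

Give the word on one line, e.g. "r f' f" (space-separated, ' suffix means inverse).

  after f: (2 6 3)
  after f: (2 3 6)
  after r': (2 4 5 6 3)

f f r'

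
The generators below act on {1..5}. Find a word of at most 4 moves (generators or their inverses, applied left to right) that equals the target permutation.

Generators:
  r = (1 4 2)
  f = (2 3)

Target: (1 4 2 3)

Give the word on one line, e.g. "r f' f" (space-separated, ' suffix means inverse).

  after f': (2 3)
  after r: (1 4 2 3)
  after f: (1 4 3)
  after f: (1 4 2 3)

f' r f f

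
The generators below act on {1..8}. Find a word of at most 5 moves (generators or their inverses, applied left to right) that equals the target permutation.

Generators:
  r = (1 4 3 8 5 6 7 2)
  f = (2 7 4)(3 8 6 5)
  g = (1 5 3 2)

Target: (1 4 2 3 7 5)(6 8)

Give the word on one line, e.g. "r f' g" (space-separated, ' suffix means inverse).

f' f' r g'

  after f': (2 4 7)(3 5 6 8)
  after f': (2 7 4)(3 6)(5 8)
  after r: (1 4)(3 7)(6 8)
  after g': (1 4 2 3 7 5)(6 8)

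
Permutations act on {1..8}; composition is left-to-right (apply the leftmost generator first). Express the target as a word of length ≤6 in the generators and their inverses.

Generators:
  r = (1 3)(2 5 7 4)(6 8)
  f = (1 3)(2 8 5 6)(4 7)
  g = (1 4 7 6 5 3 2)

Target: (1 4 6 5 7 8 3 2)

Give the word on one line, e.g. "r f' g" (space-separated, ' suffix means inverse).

g r g g

  after g: (1 4 7 6 5 3 2)
  after r: (1 2 3 5)(6 7 8)
  after g: (4 7 8 5)
  after g: (1 4 6 5 7 8 3 2)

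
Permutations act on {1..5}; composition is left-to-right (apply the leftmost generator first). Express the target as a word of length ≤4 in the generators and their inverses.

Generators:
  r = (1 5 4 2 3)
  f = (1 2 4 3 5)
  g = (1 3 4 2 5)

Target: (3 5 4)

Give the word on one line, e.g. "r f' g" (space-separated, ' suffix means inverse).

r' g f r

  after r': (1 3 2 4 5)
  after g: (1 4)(3 5)
  after f: (1 3)(2 4)
  after r: (3 5 4)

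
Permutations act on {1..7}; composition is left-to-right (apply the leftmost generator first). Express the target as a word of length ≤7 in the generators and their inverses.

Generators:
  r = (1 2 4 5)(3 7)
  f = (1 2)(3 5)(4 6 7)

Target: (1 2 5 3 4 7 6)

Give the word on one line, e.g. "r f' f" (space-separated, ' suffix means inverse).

  after r: (1 2 4 5)(3 7)
  after f: (2 6 7 5)(3 4)
  after f: (1 2 7 3 6 4 5)
  after r': (2 3 6)
  after f': (1 2 5 3 4 7 6)

r f f r' f'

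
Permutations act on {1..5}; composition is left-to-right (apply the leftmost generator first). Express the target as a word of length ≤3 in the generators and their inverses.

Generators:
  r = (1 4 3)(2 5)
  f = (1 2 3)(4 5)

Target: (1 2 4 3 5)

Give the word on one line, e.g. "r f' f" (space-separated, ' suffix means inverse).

r' f'

  after r': (1 3 4)(2 5)
  after f': (1 2 4 3 5)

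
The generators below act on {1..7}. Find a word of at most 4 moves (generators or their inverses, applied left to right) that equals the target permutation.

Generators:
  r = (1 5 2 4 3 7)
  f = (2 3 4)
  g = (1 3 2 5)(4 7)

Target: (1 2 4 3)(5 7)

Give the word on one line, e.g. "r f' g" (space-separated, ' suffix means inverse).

r f r

  after r: (1 5 2 4 3 7)
  after f: (1 5 3 7)
  after r: (1 2 4 3)(5 7)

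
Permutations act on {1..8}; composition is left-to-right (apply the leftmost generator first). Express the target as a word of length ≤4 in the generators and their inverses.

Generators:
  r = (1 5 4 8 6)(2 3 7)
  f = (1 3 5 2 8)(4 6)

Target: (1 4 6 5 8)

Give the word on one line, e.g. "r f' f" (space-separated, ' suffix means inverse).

  after r': (1 6 8 4 5)(2 7 3)
  after r': (1 8 5 6 4)(2 3 7)
  after r': (1 4 6 5 8)

r' r' r'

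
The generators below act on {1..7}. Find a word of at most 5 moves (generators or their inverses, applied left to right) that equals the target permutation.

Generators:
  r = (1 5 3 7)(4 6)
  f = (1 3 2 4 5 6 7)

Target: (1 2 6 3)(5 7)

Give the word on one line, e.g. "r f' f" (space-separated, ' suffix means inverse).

  after f': (1 7 6 5 4 2 3)
  after r': (1 3 7 4 2 5 6)
  after f: (1 2 6 3)(5 7)

f' r' f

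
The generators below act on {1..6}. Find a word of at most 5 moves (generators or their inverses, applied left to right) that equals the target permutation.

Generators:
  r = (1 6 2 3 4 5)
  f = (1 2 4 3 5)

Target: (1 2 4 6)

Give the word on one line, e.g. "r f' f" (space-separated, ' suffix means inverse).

  after r': (1 5 4 3 2 6)
  after f: (2 6)(3 4 5)
  after r': (1 5 2)
  after f': (1 3 4 2 5)
  after r': (1 2 4 6)

r' f r' f' r'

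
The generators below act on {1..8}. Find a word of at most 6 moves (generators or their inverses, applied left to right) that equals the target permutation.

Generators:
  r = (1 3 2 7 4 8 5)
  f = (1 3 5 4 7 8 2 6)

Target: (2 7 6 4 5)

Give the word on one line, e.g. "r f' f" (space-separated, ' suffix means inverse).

r f' r f'

  after r: (1 3 2 7 4 8 5)
  after f': (2 4 7 5 6)(3 8)
  after r: (1 3 5 6 7)(2 8)
  after f': (2 7 6 4 5)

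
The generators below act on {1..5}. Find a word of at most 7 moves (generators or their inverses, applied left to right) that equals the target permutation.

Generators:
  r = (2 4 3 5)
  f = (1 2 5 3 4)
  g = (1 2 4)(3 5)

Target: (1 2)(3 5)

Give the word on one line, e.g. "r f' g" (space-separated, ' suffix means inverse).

  after g': (1 4 2)(3 5)
  after g': (1 2 4)
  after g': (3 5)
  after f': (1 4 3 2)
  after r': (1 2)(3 5)

g' g' g' f' r'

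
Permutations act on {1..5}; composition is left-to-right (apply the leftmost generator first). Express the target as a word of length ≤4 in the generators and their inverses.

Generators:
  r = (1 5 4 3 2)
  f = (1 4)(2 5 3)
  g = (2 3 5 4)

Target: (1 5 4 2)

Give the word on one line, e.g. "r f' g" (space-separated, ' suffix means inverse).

  after f: (1 4)(2 5 3)
  after r': (1 5 4 2)

f r'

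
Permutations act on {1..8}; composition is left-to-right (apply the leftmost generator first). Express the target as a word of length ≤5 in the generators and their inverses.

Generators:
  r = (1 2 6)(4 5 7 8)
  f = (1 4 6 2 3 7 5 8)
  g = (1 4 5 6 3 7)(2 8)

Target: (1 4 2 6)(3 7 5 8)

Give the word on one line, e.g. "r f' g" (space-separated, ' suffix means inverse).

  after r': (1 6 2)(4 8 7 5)
  after r': (1 2 6)(4 7)(5 8)
  after f': (1 6 8 7)(2 4 3)
  after g': (1 5 4 6 2)(3 8)
  after r': (1 4 2 6)(3 7 5 8)

r' r' f' g' r'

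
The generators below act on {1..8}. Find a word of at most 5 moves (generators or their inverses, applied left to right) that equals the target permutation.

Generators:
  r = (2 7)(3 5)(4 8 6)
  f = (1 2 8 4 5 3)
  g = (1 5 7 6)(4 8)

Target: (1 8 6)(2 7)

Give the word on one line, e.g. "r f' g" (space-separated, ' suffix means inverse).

  after g: (1 5 7 6)(4 8)
  after g: (1 7)(5 6)
  after r: (1 2 7)(3 5 4 8 6)
  after f: (1 8 6)(2 7)

g g r f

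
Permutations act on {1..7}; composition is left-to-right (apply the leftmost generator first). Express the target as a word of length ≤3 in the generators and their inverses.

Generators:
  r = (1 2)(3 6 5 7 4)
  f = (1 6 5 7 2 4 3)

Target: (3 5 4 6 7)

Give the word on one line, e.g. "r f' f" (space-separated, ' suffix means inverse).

  after r: (1 2)(3 6 5 7 4)
  after r: (3 5 4 6 7)

r r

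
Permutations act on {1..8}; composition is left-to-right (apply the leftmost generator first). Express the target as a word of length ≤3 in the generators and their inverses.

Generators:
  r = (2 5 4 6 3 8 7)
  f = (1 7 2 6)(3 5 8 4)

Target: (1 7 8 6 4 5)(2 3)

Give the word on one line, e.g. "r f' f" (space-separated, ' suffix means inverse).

r r f

  after r: (2 5 4 6 3 8 7)
  after r: (2 4 3 7 5 6 8)
  after f: (1 7 8 6 4 5)(2 3)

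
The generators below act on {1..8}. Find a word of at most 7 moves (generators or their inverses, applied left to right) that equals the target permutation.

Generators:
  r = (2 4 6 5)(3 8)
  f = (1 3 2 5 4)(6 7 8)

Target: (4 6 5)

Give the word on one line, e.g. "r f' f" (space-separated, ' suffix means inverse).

f r' r' f' r

  after f: (1 3 2 5 4)(6 7 8)
  after r': (1 8 4)(2 6 7 3 5)
  after r': (1 3 6 7 8 2 4)
  after f': (2 5)(3 8)
  after r: (4 6 5)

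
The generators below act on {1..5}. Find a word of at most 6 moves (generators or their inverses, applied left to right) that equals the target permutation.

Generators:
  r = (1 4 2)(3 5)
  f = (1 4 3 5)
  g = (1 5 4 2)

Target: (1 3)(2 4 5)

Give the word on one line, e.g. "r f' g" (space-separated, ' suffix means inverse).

  after r': (1 2 4)(3 5)
  after f: (1 2 3)
  after g: (2 3 5 4)
  after g: (1 5 2 3 4)
  after f': (1 3)(2 4 5)

r' f g g f'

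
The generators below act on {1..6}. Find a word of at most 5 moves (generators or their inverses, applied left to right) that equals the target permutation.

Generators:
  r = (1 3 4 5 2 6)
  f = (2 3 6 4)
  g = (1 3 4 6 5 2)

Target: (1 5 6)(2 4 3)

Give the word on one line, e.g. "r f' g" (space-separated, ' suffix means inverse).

  after f: (2 3 6 4)
  after g': (1 2)(3 4 5 6)
  after g': (1 5 4 6)
  after f': (1 5 6)(2 4 3)

f g' g' f'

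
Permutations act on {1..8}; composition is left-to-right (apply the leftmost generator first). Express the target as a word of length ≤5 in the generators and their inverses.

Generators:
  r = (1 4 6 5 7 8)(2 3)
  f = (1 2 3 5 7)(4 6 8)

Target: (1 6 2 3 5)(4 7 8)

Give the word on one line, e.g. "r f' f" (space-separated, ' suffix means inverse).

r f' r r r

  after r: (1 4 6 5 7 8)(2 3)
  after f': (1 8 7 6 3)
  after r: (2 3 4 6)(5 7)
  after r: (1 4 5 8)(3 6)
  after r: (1 6 2 3 5)(4 7 8)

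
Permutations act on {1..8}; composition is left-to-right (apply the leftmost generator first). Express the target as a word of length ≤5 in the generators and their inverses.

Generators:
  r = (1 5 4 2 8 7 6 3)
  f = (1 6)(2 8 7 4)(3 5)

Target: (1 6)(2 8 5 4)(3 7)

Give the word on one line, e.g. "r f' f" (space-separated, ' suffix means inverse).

  after f: (1 6)(2 8 7 4)(3 5)
  after r: (1 3 4 8 6 5)(2 7)
  after f': (1 5 6 3 7 4 2 8)
  after r': (3 8)(5 7)
  after f: (1 6)(2 8 5 4)(3 7)

f r f' r' f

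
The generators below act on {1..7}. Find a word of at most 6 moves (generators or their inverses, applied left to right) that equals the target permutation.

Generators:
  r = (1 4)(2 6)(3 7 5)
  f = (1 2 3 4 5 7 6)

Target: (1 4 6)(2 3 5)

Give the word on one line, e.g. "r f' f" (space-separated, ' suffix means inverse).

f r f' f' f'

  after f: (1 2 3 4 5 7 6)
  after r: (1 6 4 3)(2 7)
  after f': (1 7)(2 5 4)(3 6)
  after f': (1 5 3 7 6 2 4)
  after f': (1 4 6)(2 3 5)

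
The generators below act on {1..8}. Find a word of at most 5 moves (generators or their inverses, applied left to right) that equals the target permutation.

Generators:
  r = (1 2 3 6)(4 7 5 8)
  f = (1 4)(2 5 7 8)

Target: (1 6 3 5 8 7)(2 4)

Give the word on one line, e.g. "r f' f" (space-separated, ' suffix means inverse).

  after r': (1 6 3 2)(4 8 5 7)
  after f': (1 6 3 8 2 4 7)
  after f': (1 6 3 7 4 5 2)
  after f': (1 6 3 5 8 7)(2 4)

r' f' f' f'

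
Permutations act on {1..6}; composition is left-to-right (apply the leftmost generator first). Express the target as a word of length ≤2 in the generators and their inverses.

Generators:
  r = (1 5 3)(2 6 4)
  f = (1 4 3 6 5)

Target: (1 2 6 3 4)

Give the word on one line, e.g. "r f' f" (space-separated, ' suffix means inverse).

f r

  after f: (1 4 3 6 5)
  after r: (1 2 6 3 4)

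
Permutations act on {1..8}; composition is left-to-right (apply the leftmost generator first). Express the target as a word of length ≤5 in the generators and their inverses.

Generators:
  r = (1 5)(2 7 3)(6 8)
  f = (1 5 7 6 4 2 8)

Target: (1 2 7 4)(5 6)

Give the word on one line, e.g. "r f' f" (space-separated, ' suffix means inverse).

  after r: (1 5)(2 7 3)(6 8)
  after f: (1 7 3 8 4 2 6)
  after r: (1 3 6 5)(2 8 4 7)
  after f': (1 3 7 4 5 8 6)
  after r: (1 2 7 4)(5 6)

r f r f' r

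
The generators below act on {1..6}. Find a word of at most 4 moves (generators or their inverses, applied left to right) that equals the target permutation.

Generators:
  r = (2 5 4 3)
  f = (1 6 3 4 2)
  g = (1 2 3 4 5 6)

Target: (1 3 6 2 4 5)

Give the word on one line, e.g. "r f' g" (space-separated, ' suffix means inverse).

  after r': (2 3 4 5)
  after r': (2 4)(3 5)
  after f': (1 2 3 5 6)
  after g: (1 3 6 2 4 5)

r' r' f' g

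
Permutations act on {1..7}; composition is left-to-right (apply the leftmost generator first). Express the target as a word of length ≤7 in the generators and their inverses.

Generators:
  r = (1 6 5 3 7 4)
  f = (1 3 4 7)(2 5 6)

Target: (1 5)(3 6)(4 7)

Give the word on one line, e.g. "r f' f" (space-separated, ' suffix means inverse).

  after r: (1 6 5 3 7 4)
  after f': (1 5)(2 6)(3 4 7)
  after f': (1 2 5 7)
  after f': (1 6 5 4 3)
  after r: (1 5)(3 6)(4 7)

r f' f' f' r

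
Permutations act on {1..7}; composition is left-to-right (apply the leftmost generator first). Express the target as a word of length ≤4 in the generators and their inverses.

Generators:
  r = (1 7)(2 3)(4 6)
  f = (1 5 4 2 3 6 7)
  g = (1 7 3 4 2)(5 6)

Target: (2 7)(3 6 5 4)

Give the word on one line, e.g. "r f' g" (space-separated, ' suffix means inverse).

  after g: (1 7 3 4 2)(5 6)
  after r: (2 7)(3 6 5 4)

g r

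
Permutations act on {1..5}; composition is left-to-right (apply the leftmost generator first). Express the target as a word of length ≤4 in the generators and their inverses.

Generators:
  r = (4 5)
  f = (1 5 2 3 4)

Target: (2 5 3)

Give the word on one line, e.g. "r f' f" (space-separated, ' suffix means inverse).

f r f r'

  after f: (1 5 2 3 4)
  after r: (1 4)(2 3 5)
  after f: (2 4 5 3)
  after r': (2 5 3)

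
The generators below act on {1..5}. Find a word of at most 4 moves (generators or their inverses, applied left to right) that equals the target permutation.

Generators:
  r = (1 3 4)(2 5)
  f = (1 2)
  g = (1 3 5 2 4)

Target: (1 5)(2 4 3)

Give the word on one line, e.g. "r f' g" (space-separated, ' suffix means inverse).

  after f': (1 2)
  after r': (1 5 2 4 3)
  after f: (1 5)(2 4 3)

f' r' f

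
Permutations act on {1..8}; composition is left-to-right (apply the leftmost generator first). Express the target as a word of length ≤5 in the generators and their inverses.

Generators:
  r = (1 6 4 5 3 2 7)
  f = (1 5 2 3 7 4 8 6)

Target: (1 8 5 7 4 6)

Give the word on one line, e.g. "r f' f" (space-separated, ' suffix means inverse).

  after r: (1 6 4 5 3 2 7)
  after f': (1 8 4)(2 3 5)(6 7)
  after r: (1 8 5 7 4 6)

r f' r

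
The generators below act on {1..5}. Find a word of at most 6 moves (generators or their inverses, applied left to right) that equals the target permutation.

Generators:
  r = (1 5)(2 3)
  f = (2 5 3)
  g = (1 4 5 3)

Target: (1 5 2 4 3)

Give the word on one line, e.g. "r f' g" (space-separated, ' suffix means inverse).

  after r: (1 5)(2 3)
  after g': (1 4)(2 5 3)
  after r: (1 4 5 2)
  after g: (1 5 2 4 3)

r g' r g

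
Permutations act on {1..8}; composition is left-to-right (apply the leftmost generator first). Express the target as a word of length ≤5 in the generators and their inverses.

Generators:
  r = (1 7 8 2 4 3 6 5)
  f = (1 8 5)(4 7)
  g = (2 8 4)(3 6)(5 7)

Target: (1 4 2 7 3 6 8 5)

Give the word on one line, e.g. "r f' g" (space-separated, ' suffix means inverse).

r' r' r' f r'

  after r': (1 5 6 3 4 2 8 7)
  after r': (1 6 4 8)(2 7 5 3)
  after r': (1 3 8 5 4 7 6 2)
  after f: (1 3 5 7 6 2 8)
  after r': (1 4 2 7 3 6 8 5)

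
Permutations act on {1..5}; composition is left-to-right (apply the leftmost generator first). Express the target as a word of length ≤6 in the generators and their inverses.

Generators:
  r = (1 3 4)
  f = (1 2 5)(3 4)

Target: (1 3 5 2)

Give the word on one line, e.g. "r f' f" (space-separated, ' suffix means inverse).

r' f' r' r' r'

  after r': (1 4 3)
  after f': (1 3 5 2)
  after r': (2 4 3 5)
  after r': (1 4)(2 3 5)
  after r': (1 3 5 2)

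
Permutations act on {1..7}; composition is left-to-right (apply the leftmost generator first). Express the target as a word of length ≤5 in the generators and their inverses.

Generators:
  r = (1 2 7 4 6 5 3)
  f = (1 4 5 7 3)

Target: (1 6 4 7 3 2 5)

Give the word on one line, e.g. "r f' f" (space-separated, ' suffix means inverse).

  after f: (1 4 5 7 3)
  after r: (1 6 5 4 3 2 7)
  after f': (1 6 4 7 3 2 5)

f r f'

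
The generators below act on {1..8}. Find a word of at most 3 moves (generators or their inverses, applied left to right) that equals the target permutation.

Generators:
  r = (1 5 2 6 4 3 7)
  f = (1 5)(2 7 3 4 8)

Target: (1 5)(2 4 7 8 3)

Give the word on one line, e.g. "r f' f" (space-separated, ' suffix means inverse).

f f f

  after f: (1 5)(2 7 3 4 8)
  after f: (2 3 8 7 4)
  after f: (1 5)(2 4 7 8 3)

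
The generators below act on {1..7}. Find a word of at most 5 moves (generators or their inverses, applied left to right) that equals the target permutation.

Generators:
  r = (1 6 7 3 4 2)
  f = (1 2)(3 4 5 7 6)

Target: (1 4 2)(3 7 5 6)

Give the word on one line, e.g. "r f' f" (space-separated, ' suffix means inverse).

r f f

  after r: (1 6 7 3 4 2)
  after f: (1 3 5 7 4)
  after f: (1 4 2)(3 7 5 6)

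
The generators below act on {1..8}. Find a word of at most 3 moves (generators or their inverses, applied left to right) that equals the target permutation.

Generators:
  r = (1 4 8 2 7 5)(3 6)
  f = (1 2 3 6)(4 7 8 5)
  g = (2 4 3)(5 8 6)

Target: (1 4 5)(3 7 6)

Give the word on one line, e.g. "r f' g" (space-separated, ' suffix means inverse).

f' g f

  after f': (1 6 3 2)(4 5 8 7)
  after g: (1 5 6 2)(3 4 8 7)
  after f: (1 4 5)(3 7 6)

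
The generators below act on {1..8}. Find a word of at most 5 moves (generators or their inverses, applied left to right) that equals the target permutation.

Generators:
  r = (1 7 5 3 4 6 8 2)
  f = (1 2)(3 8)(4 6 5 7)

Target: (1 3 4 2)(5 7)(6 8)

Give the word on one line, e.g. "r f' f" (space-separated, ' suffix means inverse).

r f r f r

  after r: (1 7 5 3 4 6 8 2)
  after f: (1 4 5 8)(3 6)
  after r: (1 6 4 3 8 7 5 2)
  after f: (1 5)(4 8)
  after r: (1 3 4 2)(5 7)(6 8)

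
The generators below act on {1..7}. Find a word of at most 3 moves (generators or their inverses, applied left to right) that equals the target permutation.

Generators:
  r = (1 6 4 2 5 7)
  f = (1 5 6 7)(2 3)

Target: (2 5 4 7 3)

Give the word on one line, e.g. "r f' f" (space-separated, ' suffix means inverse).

r' r' f'

  after r': (1 7 5 2 4 6)
  after r': (1 5 4)(2 6 7)
  after f': (2 5 4 7 3)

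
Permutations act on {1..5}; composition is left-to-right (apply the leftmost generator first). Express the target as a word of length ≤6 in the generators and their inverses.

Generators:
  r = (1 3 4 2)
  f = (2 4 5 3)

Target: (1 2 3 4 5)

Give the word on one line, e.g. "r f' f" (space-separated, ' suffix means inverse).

  after r': (1 2 4 3)
  after f': (1 3)(4 5)
  after r: (1 4 5 2)
  after r: (1 2 3 4 5)

r' f' r r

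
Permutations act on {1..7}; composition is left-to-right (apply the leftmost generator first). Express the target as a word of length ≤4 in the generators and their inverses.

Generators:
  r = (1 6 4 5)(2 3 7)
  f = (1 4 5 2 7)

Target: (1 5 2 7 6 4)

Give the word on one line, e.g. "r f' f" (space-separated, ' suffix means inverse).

r f' r' r'

  after r: (1 6 4 5)(2 3 7)
  after f': (1 6)(2 3)(5 7)
  after r': (3 7 4 6 5)
  after r': (1 5 2 7 6 4)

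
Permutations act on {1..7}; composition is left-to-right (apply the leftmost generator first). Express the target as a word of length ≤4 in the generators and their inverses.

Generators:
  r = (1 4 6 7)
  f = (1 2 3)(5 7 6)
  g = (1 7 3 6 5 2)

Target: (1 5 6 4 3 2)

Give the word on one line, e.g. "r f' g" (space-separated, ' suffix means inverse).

  after r': (1 7 6 4)
  after f: (1 6 4 2 3)(5 7)
  after f: (1 5 6 4 3 2)

r' f f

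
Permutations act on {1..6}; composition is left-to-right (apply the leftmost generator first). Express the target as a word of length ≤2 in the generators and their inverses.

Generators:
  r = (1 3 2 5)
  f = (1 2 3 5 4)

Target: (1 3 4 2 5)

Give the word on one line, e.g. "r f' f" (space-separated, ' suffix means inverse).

  after f: (1 2 3 5 4)
  after f: (1 3 4 2 5)

f f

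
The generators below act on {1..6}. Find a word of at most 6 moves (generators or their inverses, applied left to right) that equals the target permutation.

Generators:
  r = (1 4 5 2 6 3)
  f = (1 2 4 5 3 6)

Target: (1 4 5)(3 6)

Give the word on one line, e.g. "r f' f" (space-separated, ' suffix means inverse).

  after f: (1 2 4 5 3 6)
  after r: (1 6 4 2 5)
  after f': (1 3 5 6 2 4)
  after r: (2 5 3)
  after r: (1 4 5)(3 6)

f r f' r r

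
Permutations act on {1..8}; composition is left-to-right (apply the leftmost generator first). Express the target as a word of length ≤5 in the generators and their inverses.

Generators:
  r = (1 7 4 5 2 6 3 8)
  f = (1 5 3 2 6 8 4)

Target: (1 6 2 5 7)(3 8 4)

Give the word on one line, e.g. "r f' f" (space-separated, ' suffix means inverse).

  after r': (1 8 3 6 2 5 4 7)
  after r': (1 3 2 4)(5 7 8 6)
  after f: (1 2)(3 6)(4 5 7)
  after f: (1 6 2 5 7)(3 8 4)

r' r' f f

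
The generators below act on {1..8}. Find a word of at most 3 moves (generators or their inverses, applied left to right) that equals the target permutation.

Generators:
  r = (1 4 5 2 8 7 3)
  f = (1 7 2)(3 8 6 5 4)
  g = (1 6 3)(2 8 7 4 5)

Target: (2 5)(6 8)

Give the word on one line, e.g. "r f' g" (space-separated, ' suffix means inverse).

f r r

  after f: (1 7 2)(3 8 6 5 4)
  after r: (1 3 7 8 6 2 4)
  after r: (2 5)(6 8)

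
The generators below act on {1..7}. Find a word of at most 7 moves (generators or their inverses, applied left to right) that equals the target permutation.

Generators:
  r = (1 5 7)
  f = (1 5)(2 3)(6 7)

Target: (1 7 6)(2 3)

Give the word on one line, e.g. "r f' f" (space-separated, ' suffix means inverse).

  after f': (1 5)(2 3)(6 7)
  after r: (1 7 6)(2 3)
  after r: (2 3)(5 7 6)
  after r: (1 5)(2 3)(6 7)
  after r: (1 7 6)(2 3)

f' r r r r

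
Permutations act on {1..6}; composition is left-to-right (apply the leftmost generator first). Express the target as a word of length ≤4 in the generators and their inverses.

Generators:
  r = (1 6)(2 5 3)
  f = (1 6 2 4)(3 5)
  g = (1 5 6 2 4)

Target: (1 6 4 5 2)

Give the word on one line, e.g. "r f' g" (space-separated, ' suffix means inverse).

  after g': (1 4 2 6 5)
  after g': (1 2 5 4 6)
  after g': (1 6 4 5 2)

g' g' g'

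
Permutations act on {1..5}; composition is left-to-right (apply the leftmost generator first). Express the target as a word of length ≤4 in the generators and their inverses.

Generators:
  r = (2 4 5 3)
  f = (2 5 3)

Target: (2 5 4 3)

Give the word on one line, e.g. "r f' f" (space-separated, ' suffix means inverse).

  after r: (2 4 5 3)
  after r: (2 5)(3 4)
  after f: (2 3 4)
  after r': (2 5 4 3)

r r f r'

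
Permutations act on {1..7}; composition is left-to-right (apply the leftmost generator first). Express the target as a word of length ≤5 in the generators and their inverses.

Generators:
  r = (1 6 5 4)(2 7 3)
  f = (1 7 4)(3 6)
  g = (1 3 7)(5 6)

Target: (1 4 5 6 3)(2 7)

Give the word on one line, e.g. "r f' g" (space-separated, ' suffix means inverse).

r' g' g'

  after r': (1 4 5 6)(2 3 7)
  after g': (1 4 6 7 2)
  after g': (1 4 5 6 3)(2 7)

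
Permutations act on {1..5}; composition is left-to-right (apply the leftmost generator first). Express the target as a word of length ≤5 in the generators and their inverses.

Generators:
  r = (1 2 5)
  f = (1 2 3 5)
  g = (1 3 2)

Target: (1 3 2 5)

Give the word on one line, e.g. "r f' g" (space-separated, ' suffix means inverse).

r' g' f' r'

  after r': (1 5 2)
  after g': (1 5 3)
  after f': (1 3 5 2)
  after r': (1 3 2 5)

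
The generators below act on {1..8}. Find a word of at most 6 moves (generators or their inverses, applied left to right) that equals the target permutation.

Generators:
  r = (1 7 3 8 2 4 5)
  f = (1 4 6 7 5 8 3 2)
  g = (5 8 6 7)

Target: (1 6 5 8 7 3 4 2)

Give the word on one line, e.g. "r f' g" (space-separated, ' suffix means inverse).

  after f': (1 2 3 8 5 7 6 4)
  after r': (1 8 4 5)(2 7 6)
  after f: (1 3 2 5 4 8 6)
  after r: (1 8 6 7 3 4 2)
  after g: (1 6 5 8 7 3 4 2)

f' r' f r g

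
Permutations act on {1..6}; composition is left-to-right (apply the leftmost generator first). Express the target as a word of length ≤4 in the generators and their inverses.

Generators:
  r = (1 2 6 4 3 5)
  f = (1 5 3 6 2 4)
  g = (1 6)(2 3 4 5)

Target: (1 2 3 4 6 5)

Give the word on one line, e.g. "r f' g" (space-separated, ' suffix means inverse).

  after g': (1 6)(2 5 4 3)
  after f: (1 2 3 4 6 5)

g' f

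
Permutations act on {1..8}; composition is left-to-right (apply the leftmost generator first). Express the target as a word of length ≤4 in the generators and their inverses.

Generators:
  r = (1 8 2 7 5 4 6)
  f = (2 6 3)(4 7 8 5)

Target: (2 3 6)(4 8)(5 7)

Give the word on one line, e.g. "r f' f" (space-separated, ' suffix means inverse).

f f

  after f: (2 6 3)(4 7 8 5)
  after f: (2 3 6)(4 8)(5 7)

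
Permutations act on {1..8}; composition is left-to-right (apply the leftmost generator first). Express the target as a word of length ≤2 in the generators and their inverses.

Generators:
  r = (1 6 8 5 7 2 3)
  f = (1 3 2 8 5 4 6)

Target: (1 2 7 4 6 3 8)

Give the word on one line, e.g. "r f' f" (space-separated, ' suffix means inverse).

r' f

  after r': (1 3 2 7 5 8 6)
  after f: (1 2 7 4 6 3 8)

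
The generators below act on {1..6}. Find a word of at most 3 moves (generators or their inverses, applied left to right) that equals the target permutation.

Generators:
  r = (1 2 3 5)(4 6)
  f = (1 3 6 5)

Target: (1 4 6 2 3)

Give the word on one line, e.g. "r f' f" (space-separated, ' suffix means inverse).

f f r

  after f: (1 3 6 5)
  after f: (1 6)(3 5)
  after r: (1 4 6 2 3)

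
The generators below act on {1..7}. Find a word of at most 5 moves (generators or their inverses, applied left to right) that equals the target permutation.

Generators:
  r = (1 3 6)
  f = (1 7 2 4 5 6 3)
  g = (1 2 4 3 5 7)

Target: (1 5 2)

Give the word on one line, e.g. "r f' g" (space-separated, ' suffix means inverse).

f g r' g' f'

  after f: (1 7 2 4 5 6 3)
  after g: (2 3)(4 7)(5 6)
  after r': (1 6 5 3 2)(4 7)
  after g': (1 6 3)(2 7)(4 5)
  after f': (1 5 2)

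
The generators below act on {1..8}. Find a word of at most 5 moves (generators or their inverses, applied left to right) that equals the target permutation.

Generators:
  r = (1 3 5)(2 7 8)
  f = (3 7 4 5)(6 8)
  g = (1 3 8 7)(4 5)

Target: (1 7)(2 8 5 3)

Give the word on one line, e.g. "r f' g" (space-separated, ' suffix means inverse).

g g r'

  after g: (1 3 8 7)(4 5)
  after g: (1 8)(3 7)
  after r': (1 7)(2 8 5 3)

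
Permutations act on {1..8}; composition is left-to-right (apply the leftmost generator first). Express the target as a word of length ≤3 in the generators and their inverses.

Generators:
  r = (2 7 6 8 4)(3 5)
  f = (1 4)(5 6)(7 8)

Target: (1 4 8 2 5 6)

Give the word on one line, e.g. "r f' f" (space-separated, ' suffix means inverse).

r r f

  after r: (2 7 6 8 4)(3 5)
  after r: (2 6 4 7 8)
  after f: (1 4 8 2 5 6)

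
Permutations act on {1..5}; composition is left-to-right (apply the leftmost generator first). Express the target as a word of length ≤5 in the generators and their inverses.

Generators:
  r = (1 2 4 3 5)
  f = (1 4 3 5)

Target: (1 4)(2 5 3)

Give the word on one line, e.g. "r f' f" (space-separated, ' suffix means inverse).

  after r: (1 2 4 3 5)
  after f: (1 2 3)(4 5)
  after r: (1 4)(2 5 3)

r f r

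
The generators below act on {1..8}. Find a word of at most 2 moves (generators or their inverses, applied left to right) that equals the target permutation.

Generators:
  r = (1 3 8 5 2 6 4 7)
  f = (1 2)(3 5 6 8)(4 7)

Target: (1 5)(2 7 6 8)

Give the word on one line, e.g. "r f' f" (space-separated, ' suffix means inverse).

  after f': (1 2)(3 8 6 5)(4 7)
  after r': (1 5)(2 7 6 8)

f' r'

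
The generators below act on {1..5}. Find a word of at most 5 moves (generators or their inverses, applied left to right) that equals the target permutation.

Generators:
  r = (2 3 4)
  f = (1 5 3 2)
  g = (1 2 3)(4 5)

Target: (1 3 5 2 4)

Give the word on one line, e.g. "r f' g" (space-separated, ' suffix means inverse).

  after g': (1 3 2)(4 5)
  after f': (1 5 4)
  after g: (1 4 2 3)
  after f: (1 4)(3 5)
  after r': (1 3 5 2 4)

g' f' g f r'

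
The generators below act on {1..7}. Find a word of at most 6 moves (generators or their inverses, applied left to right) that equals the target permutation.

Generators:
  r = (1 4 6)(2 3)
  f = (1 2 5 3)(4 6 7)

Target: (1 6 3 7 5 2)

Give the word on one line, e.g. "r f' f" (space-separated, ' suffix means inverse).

  after r: (1 4 6)(2 3)
  after f': (1 7 6 3)(2 5)
  after r: (1 7)(2 5 3 4 6)
  after f: (1 4 7 2 3 6 5)
  after f: (1 6 3 7 5 2)

r f' r f f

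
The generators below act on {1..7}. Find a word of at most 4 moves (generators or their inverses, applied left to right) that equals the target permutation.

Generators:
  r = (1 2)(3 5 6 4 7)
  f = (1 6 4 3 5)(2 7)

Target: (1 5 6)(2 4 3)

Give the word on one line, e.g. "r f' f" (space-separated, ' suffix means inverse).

  after f: (1 6 4 3 5)(2 7)
  after r': (1 5 2 4 7)
  after r': (1 3 7 2 6 5)
  after f: (1 5 6)(2 4 3)

f r' r' f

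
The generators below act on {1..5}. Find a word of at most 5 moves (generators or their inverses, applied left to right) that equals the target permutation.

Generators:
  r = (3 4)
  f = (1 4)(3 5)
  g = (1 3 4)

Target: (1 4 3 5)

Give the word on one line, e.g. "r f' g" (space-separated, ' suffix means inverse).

  after g: (1 3 4)
  after g: (1 4 3)
  after f: (3 4 5)
  after r': (4 5)
  after f: (1 4 3 5)

g g f r' f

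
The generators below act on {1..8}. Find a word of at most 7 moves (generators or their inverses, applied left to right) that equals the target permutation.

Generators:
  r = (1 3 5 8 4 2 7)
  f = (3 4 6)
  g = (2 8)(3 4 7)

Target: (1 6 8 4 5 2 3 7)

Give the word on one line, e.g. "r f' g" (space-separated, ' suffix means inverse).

  after f': (3 6 4)
  after r: (1 3 6 2 7)(4 5 8)
  after f: (1 4 5 8 6 2 7)
  after g': (1 3 7)(2 4 5)(6 8)
  after f': (1 6 8 4 5 2 3 7)

f' r f g' f'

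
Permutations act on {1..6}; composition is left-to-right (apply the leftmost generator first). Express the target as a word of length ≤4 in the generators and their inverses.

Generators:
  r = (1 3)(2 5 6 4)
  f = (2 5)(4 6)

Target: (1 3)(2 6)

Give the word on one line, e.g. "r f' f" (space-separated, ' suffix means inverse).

r' f' f' f'

  after r': (1 3)(2 4 6 5)
  after f': (1 3)(2 6)
  after f': (1 3)(2 4 6 5)
  after f': (1 3)(2 6)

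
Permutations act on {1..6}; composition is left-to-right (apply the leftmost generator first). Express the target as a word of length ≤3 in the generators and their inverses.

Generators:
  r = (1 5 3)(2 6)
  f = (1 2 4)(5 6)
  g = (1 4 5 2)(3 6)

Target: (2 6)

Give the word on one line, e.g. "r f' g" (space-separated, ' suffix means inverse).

r r r

  after r: (1 5 3)(2 6)
  after r: (1 3 5)
  after r: (2 6)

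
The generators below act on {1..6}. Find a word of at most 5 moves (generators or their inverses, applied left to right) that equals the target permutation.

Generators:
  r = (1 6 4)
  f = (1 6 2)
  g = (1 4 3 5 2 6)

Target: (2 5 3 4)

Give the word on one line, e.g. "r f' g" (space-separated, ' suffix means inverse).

g' f r' f' r'

  after g': (1 6 2 5 3 4)
  after f: (1 2 5 3 4 6)
  after r': (1 2 5 3 6 4)
  after f': (1 6 4 2 5 3)
  after r': (2 5 3 4)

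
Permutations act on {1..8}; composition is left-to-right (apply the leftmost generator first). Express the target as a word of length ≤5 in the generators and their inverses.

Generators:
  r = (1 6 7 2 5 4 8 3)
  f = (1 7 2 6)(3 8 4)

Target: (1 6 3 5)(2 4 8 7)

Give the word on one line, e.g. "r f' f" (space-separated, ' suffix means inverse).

  after f: (1 7 2 6)(3 8 4)
  after r': (1 6 3 4 8 5 2)
  after r': (2 3 5 7 6 8)
  after f': (1 6 3 5)(2 4 8 7)

f r' r' f'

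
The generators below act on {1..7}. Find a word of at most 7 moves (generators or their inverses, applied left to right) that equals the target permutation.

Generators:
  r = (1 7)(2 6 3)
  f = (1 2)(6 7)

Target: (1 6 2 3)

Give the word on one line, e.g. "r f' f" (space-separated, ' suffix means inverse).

f r r f' r'

  after f: (1 2)(6 7)
  after r: (1 6)(2 7 3)
  after r: (1 3 6 7 2)
  after f': (1 3 7)
  after r': (1 6 2 3)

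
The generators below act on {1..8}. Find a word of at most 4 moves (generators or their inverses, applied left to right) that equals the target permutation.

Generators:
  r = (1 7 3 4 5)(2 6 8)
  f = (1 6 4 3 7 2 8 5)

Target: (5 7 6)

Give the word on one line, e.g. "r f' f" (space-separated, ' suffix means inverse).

r' f' r' f'

  after r': (1 5 4 3 7)(2 8 6)
  after f': (1 8)(5 6 7)
  after r': (1 6)(2 8 5)(3 7 4)
  after f': (5 7 6)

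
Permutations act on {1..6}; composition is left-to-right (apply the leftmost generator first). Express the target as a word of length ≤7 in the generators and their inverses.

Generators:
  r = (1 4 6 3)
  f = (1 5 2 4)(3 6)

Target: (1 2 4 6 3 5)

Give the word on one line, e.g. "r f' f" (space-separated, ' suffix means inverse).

  after f: (1 5 2 4)(3 6)
  after r': (1 5 2)(3 4)
  after r': (1 5 2 3)(4 6)
  after f: (1 2 6)(3 5 4)
  after r': (1 2 4 6 3 5)

f r' r' f r'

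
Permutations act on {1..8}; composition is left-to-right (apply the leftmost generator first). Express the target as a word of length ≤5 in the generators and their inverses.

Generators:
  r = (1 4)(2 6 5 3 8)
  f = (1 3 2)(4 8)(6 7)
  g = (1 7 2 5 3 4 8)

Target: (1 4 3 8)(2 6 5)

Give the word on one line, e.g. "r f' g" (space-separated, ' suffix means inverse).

r f' f'

  after r: (1 4)(2 6 5 3 8)
  after f': (1 8 3 4 2 7 6 5)
  after f': (1 4 3 8)(2 6 5)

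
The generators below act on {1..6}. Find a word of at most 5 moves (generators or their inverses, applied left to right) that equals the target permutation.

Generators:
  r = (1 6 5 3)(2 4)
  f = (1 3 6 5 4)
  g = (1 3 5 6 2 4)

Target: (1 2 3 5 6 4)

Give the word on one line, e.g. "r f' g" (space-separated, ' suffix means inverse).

  after f': (1 4 5 6 3)
  after g': (1 2 6)(3 4)
  after f': (1 2 3 5 6 4)

f' g' f'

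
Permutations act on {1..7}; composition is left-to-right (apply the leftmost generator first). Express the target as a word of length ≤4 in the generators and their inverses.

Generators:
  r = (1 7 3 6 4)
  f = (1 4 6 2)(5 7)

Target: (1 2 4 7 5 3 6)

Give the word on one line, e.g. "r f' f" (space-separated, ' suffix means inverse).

f f f r

  after f: (1 4 6 2)(5 7)
  after f: (1 6)(2 4)
  after f: (1 2 6 4)(5 7)
  after r: (1 2 4 7 5 3 6)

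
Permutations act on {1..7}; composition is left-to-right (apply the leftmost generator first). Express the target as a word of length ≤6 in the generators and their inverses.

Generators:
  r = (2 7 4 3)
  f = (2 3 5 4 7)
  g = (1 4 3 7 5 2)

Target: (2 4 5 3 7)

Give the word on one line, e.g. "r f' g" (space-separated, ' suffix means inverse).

  after g: (1 4 3 7 5 2)
  after r: (1 3 4 2)(5 7)
  after r: (1 2)(4 7 5)
  after g: (2 4 5 3 7)

g r r g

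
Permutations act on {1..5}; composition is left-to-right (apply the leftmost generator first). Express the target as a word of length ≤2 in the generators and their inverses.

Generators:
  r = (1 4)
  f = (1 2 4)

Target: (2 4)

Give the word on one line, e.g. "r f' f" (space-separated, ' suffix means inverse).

r' f

  after r': (1 4)
  after f: (2 4)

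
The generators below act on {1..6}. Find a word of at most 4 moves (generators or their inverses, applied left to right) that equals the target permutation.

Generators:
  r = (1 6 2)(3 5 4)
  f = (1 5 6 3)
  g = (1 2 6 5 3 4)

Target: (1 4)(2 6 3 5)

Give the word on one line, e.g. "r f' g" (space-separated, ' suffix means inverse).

  after f': (1 3 6 5)
  after g: (1 4)(2 6 3 5)

f' g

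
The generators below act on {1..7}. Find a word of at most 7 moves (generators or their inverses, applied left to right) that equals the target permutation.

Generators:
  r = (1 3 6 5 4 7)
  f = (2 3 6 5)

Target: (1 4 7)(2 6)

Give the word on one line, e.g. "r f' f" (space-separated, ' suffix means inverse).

r f' r' f' r

  after r: (1 3 6 5 4 7)
  after f': (1 2 5 4 7)
  after r': (1 2 6 3)
  after f': (1 5 6 2 3)
  after r: (1 4 7)(2 6)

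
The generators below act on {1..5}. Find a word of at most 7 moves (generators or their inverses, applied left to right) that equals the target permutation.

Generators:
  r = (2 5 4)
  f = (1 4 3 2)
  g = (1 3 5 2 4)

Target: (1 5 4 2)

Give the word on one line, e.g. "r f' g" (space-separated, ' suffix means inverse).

  after f: (1 4 3 2)
  after r: (1 2)(3 5 4)
  after f': (1 3 5)
  after g: (1 5 3 2 4)
  after f': (1 5 4 2)

f r f' g f'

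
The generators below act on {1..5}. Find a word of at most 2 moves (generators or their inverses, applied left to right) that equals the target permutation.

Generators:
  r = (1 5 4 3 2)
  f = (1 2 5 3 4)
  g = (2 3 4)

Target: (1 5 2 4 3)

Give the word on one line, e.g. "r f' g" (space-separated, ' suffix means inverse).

  after r': (1 2 3 4 5)
  after f: (1 5 2 4 3)

r' f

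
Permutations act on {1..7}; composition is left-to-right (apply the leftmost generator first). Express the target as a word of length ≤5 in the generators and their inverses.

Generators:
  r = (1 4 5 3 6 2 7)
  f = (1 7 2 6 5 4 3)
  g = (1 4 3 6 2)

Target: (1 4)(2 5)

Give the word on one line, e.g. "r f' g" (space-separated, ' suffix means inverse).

  after f: (1 7 2 6 5 4 3)
  after r': (1 2 3 7 6 4 5)
  after f': (1 7 2 4 6 5 3)
  after r: (2 5 6 3 4)
  after g: (1 4)(2 5)

f r' f' r g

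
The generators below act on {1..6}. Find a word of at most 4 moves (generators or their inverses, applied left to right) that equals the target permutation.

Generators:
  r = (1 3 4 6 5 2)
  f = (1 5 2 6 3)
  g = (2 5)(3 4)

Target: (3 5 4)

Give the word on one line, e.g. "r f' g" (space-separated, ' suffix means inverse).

r' r' f'

  after r': (1 2 5 6 4 3)
  after r': (1 5 4)(2 6 3)
  after f': (3 5 4)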